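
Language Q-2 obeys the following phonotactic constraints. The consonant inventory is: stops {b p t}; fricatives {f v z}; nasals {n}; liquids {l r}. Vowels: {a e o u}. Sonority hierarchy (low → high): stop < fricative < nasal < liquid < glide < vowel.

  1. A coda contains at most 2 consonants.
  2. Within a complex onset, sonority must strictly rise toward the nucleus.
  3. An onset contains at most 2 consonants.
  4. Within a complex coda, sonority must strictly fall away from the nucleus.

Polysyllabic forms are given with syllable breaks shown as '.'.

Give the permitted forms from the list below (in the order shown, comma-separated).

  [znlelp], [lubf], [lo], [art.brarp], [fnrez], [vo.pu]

[znlelp] — violates constraint 3: syllable 1 onset /znl/ has 3 consonants (> 2) → not permitted
[lubf] — violates constraint 4: syllable 1 coda /bf/: /b/ (stop, 1) → /f/ (fricative, 2) does not fall → not permitted
[lo] — σ1 onset /l/, coda /∅/ ok → permitted
[art.brarp] — σ1 onset /∅/, coda /rt/ (4→1 falls) ok; σ2 onset /br/ (1→4 rises), coda /rp/ (4→1 falls) ok → permitted
[fnrez] — violates constraint 3: syllable 1 onset /fnr/ has 3 consonants (> 2) → not permitted
[vo.pu] — σ1 onset /v/, coda /∅/ ok; σ2 onset /p/, coda /∅/ ok → permitted

[lo], [art.brarp], [vo.pu]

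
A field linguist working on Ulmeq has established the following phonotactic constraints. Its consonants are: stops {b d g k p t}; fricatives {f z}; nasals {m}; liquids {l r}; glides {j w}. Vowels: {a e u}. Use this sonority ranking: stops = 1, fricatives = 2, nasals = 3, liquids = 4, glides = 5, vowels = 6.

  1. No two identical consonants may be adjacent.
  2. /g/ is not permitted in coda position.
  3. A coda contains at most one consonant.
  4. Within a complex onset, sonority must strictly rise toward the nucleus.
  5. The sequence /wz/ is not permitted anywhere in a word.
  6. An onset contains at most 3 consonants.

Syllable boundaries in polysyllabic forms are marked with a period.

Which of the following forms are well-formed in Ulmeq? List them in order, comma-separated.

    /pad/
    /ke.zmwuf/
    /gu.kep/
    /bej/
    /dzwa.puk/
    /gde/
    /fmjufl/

/pad/, /ke.zmwuf/, /gu.kep/, /bej/, /dzwa.puk/

/pad/ — σ1 onset /p/, coda /d/ ok → well-formed
/ke.zmwuf/ — σ1 onset /k/, coda /∅/ ok; σ2 onset /zmw/ (2→3→5 rises), coda /f/ ok → well-formed
/gu.kep/ — σ1 onset /g/, coda /∅/ ok; σ2 onset /k/, coda /p/ ok → well-formed
/bej/ — σ1 onset /b/, coda /j/ ok → well-formed
/dzwa.puk/ — σ1 onset /dzw/ (1→2→5 rises), coda /∅/ ok; σ2 onset /p/, coda /k/ ok → well-formed
/gde/ — violates constraint 4: syllable 1 onset /gd/: /g/ (stop, 1) → /d/ (stop, 1) does not rise → ill-formed
/fmjufl/ — violates constraint 3: syllable 1 coda /fl/ has 2 consonants (> 1) → ill-formed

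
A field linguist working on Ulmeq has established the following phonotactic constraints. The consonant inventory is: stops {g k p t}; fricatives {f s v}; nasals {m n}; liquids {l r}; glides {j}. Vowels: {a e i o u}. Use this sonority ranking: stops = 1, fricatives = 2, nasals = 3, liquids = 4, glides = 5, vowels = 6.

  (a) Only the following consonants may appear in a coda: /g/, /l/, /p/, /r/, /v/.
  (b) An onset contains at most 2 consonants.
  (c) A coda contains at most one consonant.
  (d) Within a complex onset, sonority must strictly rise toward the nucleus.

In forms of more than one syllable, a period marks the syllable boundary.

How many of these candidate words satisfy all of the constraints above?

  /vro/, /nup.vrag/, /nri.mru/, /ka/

/vro/ — σ1 onset /vr/ (2→4 rises), coda /∅/ ok → well-formed
/nup.vrag/ — σ1 onset /n/, coda /p/ ok; σ2 onset /vr/ (2→4 rises), coda /g/ ok → well-formed
/nri.mru/ — σ1 onset /nr/ (3→4 rises), coda /∅/ ok; σ2 onset /mr/ (3→4 rises), coda /∅/ ok → well-formed
/ka/ — σ1 onset /k/, coda /∅/ ok → well-formed
Well-formed: /vro/, /nup.vrag/, /nri.mru/, /ka/ → 4.

4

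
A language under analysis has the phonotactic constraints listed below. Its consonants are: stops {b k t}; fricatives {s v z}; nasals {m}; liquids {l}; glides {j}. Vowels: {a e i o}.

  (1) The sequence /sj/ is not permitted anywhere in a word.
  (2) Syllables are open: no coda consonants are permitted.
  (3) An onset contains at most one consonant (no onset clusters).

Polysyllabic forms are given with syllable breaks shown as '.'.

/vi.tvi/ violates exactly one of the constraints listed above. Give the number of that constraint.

/vi.tvi/: syllable 2 onset /tv/ has 2 consonants (> 1).
This is a violation of constraint 3: "An onset contains at most one consonant (no onset clusters)."
The remaining constraints (1, 2) are satisfied.

3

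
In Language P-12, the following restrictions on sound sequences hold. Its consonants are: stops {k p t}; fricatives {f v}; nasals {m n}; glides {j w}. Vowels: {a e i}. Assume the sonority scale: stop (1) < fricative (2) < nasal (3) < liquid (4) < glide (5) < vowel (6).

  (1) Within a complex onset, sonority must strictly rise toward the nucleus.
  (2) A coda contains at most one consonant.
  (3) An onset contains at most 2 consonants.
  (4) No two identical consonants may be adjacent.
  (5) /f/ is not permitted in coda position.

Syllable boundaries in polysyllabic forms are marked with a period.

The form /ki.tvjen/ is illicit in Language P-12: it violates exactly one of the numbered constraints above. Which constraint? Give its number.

3

/ki.tvjen/: syllable 2 onset /tvj/ has 3 consonants (> 2).
This is a violation of constraint 3: "An onset contains at most 2 consonants."
The remaining constraints (1, 2, 4, 5) are satisfied.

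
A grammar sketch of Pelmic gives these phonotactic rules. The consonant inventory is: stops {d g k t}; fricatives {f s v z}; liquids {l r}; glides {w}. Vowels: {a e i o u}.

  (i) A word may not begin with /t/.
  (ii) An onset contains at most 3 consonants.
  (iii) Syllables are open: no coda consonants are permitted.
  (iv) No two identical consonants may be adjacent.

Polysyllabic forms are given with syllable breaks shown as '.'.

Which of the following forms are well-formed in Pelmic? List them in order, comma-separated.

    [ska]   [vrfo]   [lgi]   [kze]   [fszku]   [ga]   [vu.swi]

[ska], [vrfo], [lgi], [kze], [ga], [vu.swi]

[ska] — σ1 onset /sk/ (2C), coda /∅/ ok → well-formed
[vrfo] — σ1 onset /vrf/ (3C), coda /∅/ ok → well-formed
[lgi] — σ1 onset /lg/ (2C), coda /∅/ ok → well-formed
[kze] — σ1 onset /kz/ (2C), coda /∅/ ok → well-formed
[fszku] — violates constraint (ii): syllable 1 onset /fszk/ has 4 consonants (> 3) → ill-formed
[ga] — σ1 onset /g/, coda /∅/ ok → well-formed
[vu.swi] — σ1 onset /v/, coda /∅/ ok; σ2 onset /sw/ (2C), coda /∅/ ok → well-formed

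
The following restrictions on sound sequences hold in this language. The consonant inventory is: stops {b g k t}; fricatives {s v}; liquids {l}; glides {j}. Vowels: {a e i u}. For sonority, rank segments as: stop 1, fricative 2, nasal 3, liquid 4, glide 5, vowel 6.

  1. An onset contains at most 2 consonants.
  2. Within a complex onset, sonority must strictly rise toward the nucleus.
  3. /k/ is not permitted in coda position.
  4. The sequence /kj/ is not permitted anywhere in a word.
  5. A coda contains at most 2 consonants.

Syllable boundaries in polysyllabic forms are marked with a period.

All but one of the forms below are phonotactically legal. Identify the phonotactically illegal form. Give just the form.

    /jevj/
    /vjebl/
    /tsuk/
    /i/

/jevj/ — σ1 onset /j/, coda /vj/ (2C) ok → phonotactically legal
/vjebl/ — σ1 onset /vj/ (2→5 rises), coda /bl/ (2C) ok → phonotactically legal
/tsuk/ — violates constraint 3: syllable 1 coda contains /k/ → phonotactically illegal
/i/ — σ1 onset /∅/, coda /∅/ ok → phonotactically legal

/tsuk/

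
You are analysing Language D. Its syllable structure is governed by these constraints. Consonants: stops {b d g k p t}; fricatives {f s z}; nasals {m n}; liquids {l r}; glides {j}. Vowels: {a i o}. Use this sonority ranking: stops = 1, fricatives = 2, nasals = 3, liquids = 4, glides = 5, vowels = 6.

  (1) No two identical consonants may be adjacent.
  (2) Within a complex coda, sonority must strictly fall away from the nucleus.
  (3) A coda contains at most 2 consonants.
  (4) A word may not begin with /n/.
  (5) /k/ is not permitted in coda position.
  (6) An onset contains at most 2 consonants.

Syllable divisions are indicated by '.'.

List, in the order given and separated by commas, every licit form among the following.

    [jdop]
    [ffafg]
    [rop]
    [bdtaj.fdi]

[jdop], [rop]

[jdop] — σ1 onset /jd/ (2C), coda /p/ ok → licit
[ffafg] — violates constraint 1: adjacent identical consonants /ff/ → illicit
[rop] — σ1 onset /r/, coda /p/ ok → licit
[bdtaj.fdi] — violates constraint 6: syllable 1 onset /bdt/ has 3 consonants (> 2) → illicit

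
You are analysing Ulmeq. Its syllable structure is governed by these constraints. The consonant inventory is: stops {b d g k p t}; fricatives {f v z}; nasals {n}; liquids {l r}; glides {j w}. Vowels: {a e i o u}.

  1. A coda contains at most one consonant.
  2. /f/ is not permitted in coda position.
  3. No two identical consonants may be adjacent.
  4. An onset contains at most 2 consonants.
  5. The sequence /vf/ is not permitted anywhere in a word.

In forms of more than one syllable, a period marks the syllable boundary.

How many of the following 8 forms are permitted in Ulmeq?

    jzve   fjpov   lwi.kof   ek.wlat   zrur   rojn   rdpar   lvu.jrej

3

jzve — violates constraint 4: syllable 1 onset /jzv/ has 3 consonants (> 2) → not permitted
fjpov — violates constraint 4: syllable 1 onset /fjp/ has 3 consonants (> 2) → not permitted
lwi.kof — violates constraint 2: syllable 2 coda contains /f/ → not permitted
ek.wlat — σ1 onset /∅/, coda /k/ ok; σ2 onset /wl/ (2C), coda /t/ ok → permitted
zrur — σ1 onset /zr/ (2C), coda /r/ ok → permitted
rojn — violates constraint 1: syllable 1 coda /jn/ has 2 consonants (> 1) → not permitted
rdpar — violates constraint 4: syllable 1 onset /rdp/ has 3 consonants (> 2) → not permitted
lvu.jrej — σ1 onset /lv/ (2C), coda /∅/ ok; σ2 onset /jr/ (2C), coda /j/ ok → permitted
Permitted: ek.wlat, zrur, lvu.jrej → 3.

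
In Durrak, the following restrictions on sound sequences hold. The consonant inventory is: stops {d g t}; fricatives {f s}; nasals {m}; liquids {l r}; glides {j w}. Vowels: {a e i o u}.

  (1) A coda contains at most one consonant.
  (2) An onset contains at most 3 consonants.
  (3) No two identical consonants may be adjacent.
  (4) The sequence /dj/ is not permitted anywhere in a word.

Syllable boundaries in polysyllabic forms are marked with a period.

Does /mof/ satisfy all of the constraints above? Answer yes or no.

yes

/mof/ — σ1 onset /m/, coda /f/ ok → permitted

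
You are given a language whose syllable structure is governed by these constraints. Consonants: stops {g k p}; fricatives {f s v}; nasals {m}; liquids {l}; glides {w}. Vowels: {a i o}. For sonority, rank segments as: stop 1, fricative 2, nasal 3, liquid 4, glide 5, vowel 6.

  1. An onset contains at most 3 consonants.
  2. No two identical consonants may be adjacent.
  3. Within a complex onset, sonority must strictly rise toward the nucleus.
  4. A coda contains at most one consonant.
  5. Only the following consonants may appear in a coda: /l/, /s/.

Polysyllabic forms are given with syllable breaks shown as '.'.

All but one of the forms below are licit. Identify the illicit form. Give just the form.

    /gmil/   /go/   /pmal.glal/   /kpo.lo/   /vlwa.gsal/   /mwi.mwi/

/kpo.lo/

/gmil/ — σ1 onset /gm/ (1→3 rises), coda /l/ ok → licit
/go/ — σ1 onset /g/, coda /∅/ ok → licit
/pmal.glal/ — σ1 onset /pm/ (1→3 rises), coda /l/ ok; σ2 onset /gl/ (1→4 rises), coda /l/ ok → licit
/kpo.lo/ — violates constraint 3: syllable 1 onset /kp/: /k/ (stop, 1) → /p/ (stop, 1) does not rise → illicit
/vlwa.gsal/ — σ1 onset /vlw/ (2→4→5 rises), coda /∅/ ok; σ2 onset /gs/ (1→2 rises), coda /l/ ok → licit
/mwi.mwi/ — σ1 onset /mw/ (3→5 rises), coda /∅/ ok; σ2 onset /mw/ (3→5 rises), coda /∅/ ok → licit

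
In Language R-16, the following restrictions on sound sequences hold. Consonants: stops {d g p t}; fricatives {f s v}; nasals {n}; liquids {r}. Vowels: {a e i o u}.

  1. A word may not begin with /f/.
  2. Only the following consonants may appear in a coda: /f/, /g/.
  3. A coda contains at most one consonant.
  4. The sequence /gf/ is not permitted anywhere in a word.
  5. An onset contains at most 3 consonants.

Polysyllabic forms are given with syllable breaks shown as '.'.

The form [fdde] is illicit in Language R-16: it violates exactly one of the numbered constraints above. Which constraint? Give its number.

1

[fdde]: word begins with /f/.
This is a violation of constraint 1: "A word may not begin with /f/."
The remaining constraints (2, 3, 4, 5) are satisfied.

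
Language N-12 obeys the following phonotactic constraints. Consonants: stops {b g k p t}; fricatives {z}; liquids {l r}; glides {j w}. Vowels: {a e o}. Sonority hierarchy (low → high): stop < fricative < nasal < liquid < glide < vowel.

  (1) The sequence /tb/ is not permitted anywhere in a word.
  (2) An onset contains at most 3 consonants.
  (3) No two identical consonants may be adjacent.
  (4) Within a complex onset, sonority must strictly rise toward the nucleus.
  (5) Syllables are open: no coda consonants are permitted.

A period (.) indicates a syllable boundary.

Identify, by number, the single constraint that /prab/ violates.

5

/prab/: syllable 1 coda /b/ has 1 consonant (> 0).
This is a violation of constraint 5: "Syllables are open: no coda consonants are permitted."
The remaining constraints (1, 2, 3, 4) are satisfied.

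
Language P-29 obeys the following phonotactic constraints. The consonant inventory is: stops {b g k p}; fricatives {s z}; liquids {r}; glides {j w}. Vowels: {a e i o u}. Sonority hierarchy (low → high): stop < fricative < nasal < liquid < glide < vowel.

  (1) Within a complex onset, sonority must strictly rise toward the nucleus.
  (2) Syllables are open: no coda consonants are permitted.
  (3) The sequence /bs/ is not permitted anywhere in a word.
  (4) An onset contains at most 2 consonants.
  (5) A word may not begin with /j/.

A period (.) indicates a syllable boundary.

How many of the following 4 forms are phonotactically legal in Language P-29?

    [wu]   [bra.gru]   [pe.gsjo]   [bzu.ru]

3

[wu] — σ1 onset /w/, coda /∅/ ok → phonotactically legal
[bra.gru] — σ1 onset /br/ (1→4 rises), coda /∅/ ok; σ2 onset /gr/ (1→4 rises), coda /∅/ ok → phonotactically legal
[pe.gsjo] — violates constraint 4: syllable 2 onset /gsj/ has 3 consonants (> 2) → phonotactically illegal
[bzu.ru] — σ1 onset /bz/ (1→2 rises), coda /∅/ ok; σ2 onset /r/, coda /∅/ ok → phonotactically legal
Phonotactically legal: [wu], [bra.gru], [bzu.ru] → 3.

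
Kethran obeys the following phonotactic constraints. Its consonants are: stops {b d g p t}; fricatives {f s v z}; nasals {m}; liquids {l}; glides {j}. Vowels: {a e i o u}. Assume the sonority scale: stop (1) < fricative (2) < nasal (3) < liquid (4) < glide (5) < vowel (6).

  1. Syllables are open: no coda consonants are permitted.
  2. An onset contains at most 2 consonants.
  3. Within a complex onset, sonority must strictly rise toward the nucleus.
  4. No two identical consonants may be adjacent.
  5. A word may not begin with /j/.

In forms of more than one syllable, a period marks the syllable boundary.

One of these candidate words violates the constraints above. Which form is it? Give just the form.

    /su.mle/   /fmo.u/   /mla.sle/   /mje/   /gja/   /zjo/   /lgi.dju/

/lgi.dju/

/su.mle/ — σ1 onset /s/, coda /∅/ ok; σ2 onset /ml/ (3→4 rises), coda /∅/ ok → well-formed
/fmo.u/ — σ1 onset /fm/ (2→3 rises), coda /∅/ ok; σ2 onset /∅/, coda /∅/ ok → well-formed
/mla.sle/ — σ1 onset /ml/ (3→4 rises), coda /∅/ ok; σ2 onset /sl/ (2→4 rises), coda /∅/ ok → well-formed
/mje/ — σ1 onset /mj/ (3→5 rises), coda /∅/ ok → well-formed
/gja/ — σ1 onset /gj/ (1→5 rises), coda /∅/ ok → well-formed
/zjo/ — σ1 onset /zj/ (2→5 rises), coda /∅/ ok → well-formed
/lgi.dju/ — violates constraint 3: syllable 1 onset /lg/: /l/ (liquid, 4) → /g/ (stop, 1) does not rise → ill-formed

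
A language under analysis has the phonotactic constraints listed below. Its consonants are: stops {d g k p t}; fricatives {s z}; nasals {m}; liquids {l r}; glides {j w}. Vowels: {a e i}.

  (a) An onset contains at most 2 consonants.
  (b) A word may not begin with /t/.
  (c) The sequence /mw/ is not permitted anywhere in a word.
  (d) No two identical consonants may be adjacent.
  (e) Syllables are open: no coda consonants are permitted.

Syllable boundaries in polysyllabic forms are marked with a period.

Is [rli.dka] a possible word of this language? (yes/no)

[rli.dka] — σ1 onset /rl/ (2C), coda /∅/ ok; σ2 onset /dk/ (2C), coda /∅/ ok → phonotactically legal

yes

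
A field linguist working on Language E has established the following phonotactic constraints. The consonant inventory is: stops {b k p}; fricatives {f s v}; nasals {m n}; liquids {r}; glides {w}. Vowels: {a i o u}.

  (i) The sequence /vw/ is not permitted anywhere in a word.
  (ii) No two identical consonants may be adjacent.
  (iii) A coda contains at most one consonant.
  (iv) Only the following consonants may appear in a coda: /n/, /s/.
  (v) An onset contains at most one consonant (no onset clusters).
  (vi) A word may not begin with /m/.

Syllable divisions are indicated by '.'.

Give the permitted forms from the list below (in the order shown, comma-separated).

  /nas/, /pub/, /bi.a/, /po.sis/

/nas/, /bi.a/, /po.sis/

/nas/ — σ1 onset /n/, coda /s/ ok → permitted
/pub/ — violates constraint (iv): syllable 1 coda contains /b/, which is not a licensed coda consonant → not permitted
/bi.a/ — σ1 onset /b/, coda /∅/ ok; σ2 onset /∅/, coda /∅/ ok → permitted
/po.sis/ — σ1 onset /p/, coda /∅/ ok; σ2 onset /s/, coda /s/ ok → permitted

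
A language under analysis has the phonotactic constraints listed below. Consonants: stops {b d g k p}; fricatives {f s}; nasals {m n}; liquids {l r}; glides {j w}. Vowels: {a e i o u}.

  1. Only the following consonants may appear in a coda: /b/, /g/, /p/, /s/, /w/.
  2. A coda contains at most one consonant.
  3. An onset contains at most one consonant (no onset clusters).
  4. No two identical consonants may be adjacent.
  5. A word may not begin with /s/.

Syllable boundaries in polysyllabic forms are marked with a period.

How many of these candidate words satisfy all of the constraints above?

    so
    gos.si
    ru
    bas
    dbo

2

so — violates constraint 5: word begins with /s/ → not permitted
gos.si — violates constraint 4: adjacent identical consonants /ss/ → not permitted
ru — σ1 onset /r/, coda /∅/ ok → permitted
bas — σ1 onset /b/, coda /s/ ok → permitted
dbo — violates constraint 3: syllable 1 onset /db/ has 2 consonants (> 1) → not permitted
Permitted: ru, bas → 2.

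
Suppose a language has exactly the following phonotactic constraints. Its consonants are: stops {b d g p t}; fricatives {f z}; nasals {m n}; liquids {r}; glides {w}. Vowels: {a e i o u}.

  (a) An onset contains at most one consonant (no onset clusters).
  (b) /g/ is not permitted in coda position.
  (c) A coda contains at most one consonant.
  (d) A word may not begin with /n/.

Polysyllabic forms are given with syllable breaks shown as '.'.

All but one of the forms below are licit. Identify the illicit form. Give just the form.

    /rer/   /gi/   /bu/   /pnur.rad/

/rer/ — σ1 onset /r/, coda /r/ ok → licit
/gi/ — σ1 onset /g/, coda /∅/ ok → licit
/bu/ — σ1 onset /b/, coda /∅/ ok → licit
/pnur.rad/ — violates constraint (a): syllable 1 onset /pn/ has 2 consonants (> 1) → illicit

/pnur.rad/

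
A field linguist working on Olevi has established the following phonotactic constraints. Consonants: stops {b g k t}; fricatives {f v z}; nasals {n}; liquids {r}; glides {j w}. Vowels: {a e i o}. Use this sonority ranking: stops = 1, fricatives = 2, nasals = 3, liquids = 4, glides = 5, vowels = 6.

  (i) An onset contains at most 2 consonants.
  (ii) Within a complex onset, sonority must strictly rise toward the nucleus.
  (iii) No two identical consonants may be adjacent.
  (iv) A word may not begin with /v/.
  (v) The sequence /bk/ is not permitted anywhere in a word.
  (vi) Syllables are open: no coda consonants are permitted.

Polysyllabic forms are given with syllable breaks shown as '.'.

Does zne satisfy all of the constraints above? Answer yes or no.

yes

zne — σ1 onset /zn/ (2→3 rises), coda /∅/ ok → well-formed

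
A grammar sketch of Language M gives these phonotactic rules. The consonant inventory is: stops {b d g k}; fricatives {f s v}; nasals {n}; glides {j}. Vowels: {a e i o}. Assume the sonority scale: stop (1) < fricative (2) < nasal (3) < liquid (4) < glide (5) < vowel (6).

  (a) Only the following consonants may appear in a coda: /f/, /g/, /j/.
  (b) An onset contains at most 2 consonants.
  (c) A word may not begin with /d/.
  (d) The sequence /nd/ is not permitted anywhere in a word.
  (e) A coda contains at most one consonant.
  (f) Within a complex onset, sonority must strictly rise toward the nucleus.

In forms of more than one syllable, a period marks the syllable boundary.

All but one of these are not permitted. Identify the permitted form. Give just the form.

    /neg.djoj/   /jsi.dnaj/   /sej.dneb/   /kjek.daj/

/neg.djoj/

/neg.djoj/ — σ1 onset /n/, coda /g/ ok; σ2 onset /dj/ (1→5 rises), coda /j/ ok → permitted
/jsi.dnaj/ — violates constraint (f): syllable 1 onset /js/: /j/ (glide, 5) → /s/ (fricative, 2) does not rise → not permitted
/sej.dneb/ — violates constraint (a): syllable 2 coda contains /b/, which is not a licensed coda consonant → not permitted
/kjek.daj/ — violates constraint (a): syllable 1 coda contains /k/, which is not a licensed coda consonant → not permitted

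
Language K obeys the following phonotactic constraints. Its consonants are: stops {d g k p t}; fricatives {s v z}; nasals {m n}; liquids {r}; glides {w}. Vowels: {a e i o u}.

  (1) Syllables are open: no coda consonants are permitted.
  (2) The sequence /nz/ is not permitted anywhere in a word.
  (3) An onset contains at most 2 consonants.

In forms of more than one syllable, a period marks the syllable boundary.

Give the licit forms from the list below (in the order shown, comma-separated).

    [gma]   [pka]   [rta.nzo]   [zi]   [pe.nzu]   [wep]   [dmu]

[gma], [pka], [zi], [dmu]

[gma] — σ1 onset /gm/ (2C), coda /∅/ ok → licit
[pka] — σ1 onset /pk/ (2C), coda /∅/ ok → licit
[rta.nzo] — violates constraint 2: contains banned sequence /nz/ → illicit
[zi] — σ1 onset /z/, coda /∅/ ok → licit
[pe.nzu] — violates constraint 2: contains banned sequence /nz/ → illicit
[wep] — violates constraint 1: syllable 1 coda /p/ has 1 consonant (> 0) → illicit
[dmu] — σ1 onset /dm/ (2C), coda /∅/ ok → licit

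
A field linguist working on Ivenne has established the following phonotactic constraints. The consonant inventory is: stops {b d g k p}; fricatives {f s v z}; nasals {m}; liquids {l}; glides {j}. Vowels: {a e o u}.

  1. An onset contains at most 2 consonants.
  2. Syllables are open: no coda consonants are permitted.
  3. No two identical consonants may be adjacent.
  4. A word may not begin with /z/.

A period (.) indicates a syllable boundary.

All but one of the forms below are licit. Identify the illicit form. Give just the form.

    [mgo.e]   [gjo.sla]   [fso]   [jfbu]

[jfbu]

[mgo.e] — σ1 onset /mg/ (2C), coda /∅/ ok; σ2 onset /∅/, coda /∅/ ok → licit
[gjo.sla] — σ1 onset /gj/ (2C), coda /∅/ ok; σ2 onset /sl/ (2C), coda /∅/ ok → licit
[fso] — σ1 onset /fs/ (2C), coda /∅/ ok → licit
[jfbu] — violates constraint 1: syllable 1 onset /jfb/ has 3 consonants (> 2) → illicit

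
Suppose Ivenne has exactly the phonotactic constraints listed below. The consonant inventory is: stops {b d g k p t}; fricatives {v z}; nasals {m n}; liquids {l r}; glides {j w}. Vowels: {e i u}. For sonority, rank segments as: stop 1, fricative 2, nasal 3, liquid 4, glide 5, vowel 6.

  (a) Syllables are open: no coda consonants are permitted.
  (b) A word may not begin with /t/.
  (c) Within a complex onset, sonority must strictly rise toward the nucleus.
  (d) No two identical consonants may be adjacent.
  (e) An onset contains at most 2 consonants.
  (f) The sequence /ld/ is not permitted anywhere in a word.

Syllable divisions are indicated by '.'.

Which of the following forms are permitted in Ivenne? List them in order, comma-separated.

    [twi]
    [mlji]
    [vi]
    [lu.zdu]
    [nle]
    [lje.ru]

[vi], [nle], [lje.ru]

[twi] — violates constraint (b): word begins with /t/ → not permitted
[mlji] — violates constraint (e): syllable 1 onset /mlj/ has 3 consonants (> 2) → not permitted
[vi] — σ1 onset /v/, coda /∅/ ok → permitted
[lu.zdu] — violates constraint (c): syllable 2 onset /zd/: /z/ (fricative, 2) → /d/ (stop, 1) does not rise → not permitted
[nle] — σ1 onset /nl/ (3→4 rises), coda /∅/ ok → permitted
[lje.ru] — σ1 onset /lj/ (4→5 rises), coda /∅/ ok; σ2 onset /r/, coda /∅/ ok → permitted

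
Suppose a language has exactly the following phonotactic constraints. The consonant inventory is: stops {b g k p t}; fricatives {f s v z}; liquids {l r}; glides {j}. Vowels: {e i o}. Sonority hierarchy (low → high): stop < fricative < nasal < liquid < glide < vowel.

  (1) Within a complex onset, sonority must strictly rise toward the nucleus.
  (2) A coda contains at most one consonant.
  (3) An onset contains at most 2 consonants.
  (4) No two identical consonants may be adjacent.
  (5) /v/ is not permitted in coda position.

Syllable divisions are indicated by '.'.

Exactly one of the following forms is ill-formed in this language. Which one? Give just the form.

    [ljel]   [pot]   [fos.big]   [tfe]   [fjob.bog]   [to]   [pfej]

[ljel] — σ1 onset /lj/ (4→5 rises), coda /l/ ok → well-formed
[pot] — σ1 onset /p/, coda /t/ ok → well-formed
[fos.big] — σ1 onset /f/, coda /s/ ok; σ2 onset /b/, coda /g/ ok → well-formed
[tfe] — σ1 onset /tf/ (1→2 rises), coda /∅/ ok → well-formed
[fjob.bog] — violates constraint 4: adjacent identical consonants /bb/ → ill-formed
[to] — σ1 onset /t/, coda /∅/ ok → well-formed
[pfej] — σ1 onset /pf/ (1→2 rises), coda /j/ ok → well-formed

[fjob.bog]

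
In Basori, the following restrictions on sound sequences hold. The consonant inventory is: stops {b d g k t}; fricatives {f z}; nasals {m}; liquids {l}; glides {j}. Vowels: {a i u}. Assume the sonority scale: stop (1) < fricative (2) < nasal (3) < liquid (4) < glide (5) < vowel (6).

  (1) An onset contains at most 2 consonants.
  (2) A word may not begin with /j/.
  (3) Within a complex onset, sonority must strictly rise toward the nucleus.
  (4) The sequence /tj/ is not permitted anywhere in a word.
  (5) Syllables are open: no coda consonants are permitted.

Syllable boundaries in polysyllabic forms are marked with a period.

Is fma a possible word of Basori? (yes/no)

fma — σ1 onset /fm/ (2→3 rises), coda /∅/ ok → licit

yes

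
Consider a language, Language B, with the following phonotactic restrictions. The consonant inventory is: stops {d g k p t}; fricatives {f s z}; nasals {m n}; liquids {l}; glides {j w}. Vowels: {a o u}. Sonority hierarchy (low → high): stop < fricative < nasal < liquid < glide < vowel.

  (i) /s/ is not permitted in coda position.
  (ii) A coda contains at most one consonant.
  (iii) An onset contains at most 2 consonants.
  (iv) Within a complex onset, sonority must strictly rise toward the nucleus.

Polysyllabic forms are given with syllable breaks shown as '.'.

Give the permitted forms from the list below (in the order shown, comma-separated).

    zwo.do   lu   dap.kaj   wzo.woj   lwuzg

zwo.do, lu, dap.kaj

zwo.do — σ1 onset /zw/ (2→5 rises), coda /∅/ ok; σ2 onset /d/, coda /∅/ ok → permitted
lu — σ1 onset /l/, coda /∅/ ok → permitted
dap.kaj — σ1 onset /d/, coda /p/ ok; σ2 onset /k/, coda /j/ ok → permitted
wzo.woj — violates constraint (iv): syllable 1 onset /wz/: /w/ (glide, 5) → /z/ (fricative, 2) does not rise → not permitted
lwuzg — violates constraint (ii): syllable 1 coda /zg/ has 2 consonants (> 1) → not permitted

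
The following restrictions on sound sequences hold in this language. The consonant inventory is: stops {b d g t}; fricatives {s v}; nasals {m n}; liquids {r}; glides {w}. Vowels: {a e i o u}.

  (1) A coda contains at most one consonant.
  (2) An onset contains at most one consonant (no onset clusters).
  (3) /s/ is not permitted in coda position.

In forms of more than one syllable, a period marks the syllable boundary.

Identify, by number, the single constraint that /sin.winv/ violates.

/sin.winv/: syllable 2 coda /nv/ has 2 consonants (> 1).
This is a violation of constraint 1: "A coda contains at most one consonant."
The remaining constraints (2, 3) are satisfied.

1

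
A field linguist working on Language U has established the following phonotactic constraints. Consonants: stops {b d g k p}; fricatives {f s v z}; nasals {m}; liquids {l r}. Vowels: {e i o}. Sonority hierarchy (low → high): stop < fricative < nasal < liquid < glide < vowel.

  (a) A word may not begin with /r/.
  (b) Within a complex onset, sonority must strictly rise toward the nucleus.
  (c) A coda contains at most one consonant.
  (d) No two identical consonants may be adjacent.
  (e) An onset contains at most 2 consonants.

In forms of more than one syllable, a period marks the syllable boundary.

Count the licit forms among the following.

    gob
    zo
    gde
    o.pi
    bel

4

gob — σ1 onset /g/, coda /b/ ok → licit
zo — σ1 onset /z/, coda /∅/ ok → licit
gde — violates constraint (b): syllable 1 onset /gd/: /g/ (stop, 1) → /d/ (stop, 1) does not rise → illicit
o.pi — σ1 onset /∅/, coda /∅/ ok; σ2 onset /p/, coda /∅/ ok → licit
bel — σ1 onset /b/, coda /l/ ok → licit
Licit: gob, zo, o.pi, bel → 4.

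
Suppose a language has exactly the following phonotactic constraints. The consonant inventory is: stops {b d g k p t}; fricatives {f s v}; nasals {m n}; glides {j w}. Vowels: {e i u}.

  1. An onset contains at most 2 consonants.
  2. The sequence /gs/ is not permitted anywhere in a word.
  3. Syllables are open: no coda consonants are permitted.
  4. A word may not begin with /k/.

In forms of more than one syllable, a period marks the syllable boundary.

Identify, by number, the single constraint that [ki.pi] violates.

4

[ki.pi]: word begins with /k/.
This is a violation of constraint 4: "A word may not begin with /k/."
The remaining constraints (1, 2, 3) are satisfied.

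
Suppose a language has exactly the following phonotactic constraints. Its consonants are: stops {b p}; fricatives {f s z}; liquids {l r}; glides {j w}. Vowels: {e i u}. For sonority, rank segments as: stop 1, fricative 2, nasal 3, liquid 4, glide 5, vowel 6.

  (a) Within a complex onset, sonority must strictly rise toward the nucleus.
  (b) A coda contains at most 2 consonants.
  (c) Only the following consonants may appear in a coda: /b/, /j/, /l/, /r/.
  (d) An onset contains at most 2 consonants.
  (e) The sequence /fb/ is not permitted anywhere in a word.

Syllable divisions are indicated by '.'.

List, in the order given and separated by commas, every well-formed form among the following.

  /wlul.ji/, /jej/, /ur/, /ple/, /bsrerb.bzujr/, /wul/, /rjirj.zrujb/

/jej/, /ur/, /ple/, /wul/, /rjirj.zrujb/

/wlul.ji/ — violates constraint (a): syllable 1 onset /wl/: /w/ (glide, 5) → /l/ (liquid, 4) does not rise → ill-formed
/jej/ — σ1 onset /j/, coda /j/ ok → well-formed
/ur/ — σ1 onset /∅/, coda /r/ ok → well-formed
/ple/ — σ1 onset /pl/ (1→4 rises), coda /∅/ ok → well-formed
/bsrerb.bzujr/ — violates constraint (d): syllable 1 onset /bsr/ has 3 consonants (> 2) → ill-formed
/wul/ — σ1 onset /w/, coda /l/ ok → well-formed
/rjirj.zrujb/ — σ1 onset /rj/ (4→5 rises), coda /rj/ (2C) ok; σ2 onset /zr/ (2→4 rises), coda /jb/ (2C) ok → well-formed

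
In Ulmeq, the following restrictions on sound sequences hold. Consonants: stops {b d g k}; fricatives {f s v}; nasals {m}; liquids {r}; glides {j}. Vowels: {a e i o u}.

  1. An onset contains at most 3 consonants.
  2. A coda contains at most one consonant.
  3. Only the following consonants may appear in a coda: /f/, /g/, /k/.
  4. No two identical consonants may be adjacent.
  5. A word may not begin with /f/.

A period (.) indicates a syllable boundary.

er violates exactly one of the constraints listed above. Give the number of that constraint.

er: syllable 1 coda contains /r/, which is not a licensed coda consonant.
This is a violation of constraint 3: "Only the following consonants may appear in a coda: /f/, /g/, /k/."
The remaining constraints (1, 2, 4, 5) are satisfied.

3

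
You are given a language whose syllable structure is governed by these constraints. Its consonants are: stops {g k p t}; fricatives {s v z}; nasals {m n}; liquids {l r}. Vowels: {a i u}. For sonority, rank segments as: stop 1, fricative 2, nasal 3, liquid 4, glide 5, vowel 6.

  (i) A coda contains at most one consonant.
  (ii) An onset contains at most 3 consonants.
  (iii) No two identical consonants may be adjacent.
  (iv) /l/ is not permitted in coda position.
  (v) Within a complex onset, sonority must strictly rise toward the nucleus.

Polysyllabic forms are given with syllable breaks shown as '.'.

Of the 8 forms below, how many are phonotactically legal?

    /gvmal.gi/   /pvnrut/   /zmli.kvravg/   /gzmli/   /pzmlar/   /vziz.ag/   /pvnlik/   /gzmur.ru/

0

/gvmal.gi/ — violates constraint (iv): syllable 1 coda contains /l/ → phonotactically illegal
/pvnrut/ — violates constraint (ii): syllable 1 onset /pvnr/ has 4 consonants (> 3) → phonotactically illegal
/zmli.kvravg/ — violates constraint (i): syllable 2 coda /vg/ has 2 consonants (> 1) → phonotactically illegal
/gzmli/ — violates constraint (ii): syllable 1 onset /gzml/ has 4 consonants (> 3) → phonotactically illegal
/pzmlar/ — violates constraint (ii): syllable 1 onset /pzml/ has 4 consonants (> 3) → phonotactically illegal
/vziz.ag/ — violates constraint (v): syllable 1 onset /vz/: /v/ (fricative, 2) → /z/ (fricative, 2) does not rise → phonotactically illegal
/pvnlik/ — violates constraint (ii): syllable 1 onset /pvnl/ has 4 consonants (> 3) → phonotactically illegal
/gzmur.ru/ — violates constraint (iii): adjacent identical consonants /rr/ → phonotactically illegal
No form is phonotactically legal → 0.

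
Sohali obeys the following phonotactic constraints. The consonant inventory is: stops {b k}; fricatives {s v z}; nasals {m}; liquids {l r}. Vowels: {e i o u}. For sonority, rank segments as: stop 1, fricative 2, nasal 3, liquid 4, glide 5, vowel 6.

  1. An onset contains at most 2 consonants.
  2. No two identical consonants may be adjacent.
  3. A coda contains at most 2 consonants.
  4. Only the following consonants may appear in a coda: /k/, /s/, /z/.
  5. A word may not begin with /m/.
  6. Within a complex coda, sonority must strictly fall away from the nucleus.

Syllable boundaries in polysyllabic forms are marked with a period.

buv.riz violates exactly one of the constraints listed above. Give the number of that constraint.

buv.riz: syllable 1 coda contains /v/, which is not a licensed coda consonant.
This is a violation of constraint 4: "Only the following consonants may appear in a coda: /k/, /s/, /z/."
The remaining constraints (1, 2, 3, 5, 6) are satisfied.

4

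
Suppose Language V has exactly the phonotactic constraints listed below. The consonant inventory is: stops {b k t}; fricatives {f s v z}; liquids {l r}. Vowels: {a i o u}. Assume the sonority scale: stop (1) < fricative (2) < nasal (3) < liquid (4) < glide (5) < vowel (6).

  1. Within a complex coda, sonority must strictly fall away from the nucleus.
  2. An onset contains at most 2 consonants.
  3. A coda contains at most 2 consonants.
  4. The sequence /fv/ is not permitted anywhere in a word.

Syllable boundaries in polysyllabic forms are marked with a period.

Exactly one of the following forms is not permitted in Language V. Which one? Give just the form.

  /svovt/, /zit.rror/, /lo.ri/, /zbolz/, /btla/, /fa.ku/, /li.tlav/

/btla/

/svovt/ — σ1 onset /sv/ (2C), coda /vt/ (2→1 falls) ok → permitted
/zit.rror/ — σ1 onset /z/, coda /t/ ok; σ2 onset /rr/ (2C), coda /r/ ok → permitted
/lo.ri/ — σ1 onset /l/, coda /∅/ ok; σ2 onset /r/, coda /∅/ ok → permitted
/zbolz/ — σ1 onset /zb/ (2C), coda /lz/ (4→2 falls) ok → permitted
/btla/ — violates constraint 2: syllable 1 onset /btl/ has 3 consonants (> 2) → not permitted
/fa.ku/ — σ1 onset /f/, coda /∅/ ok; σ2 onset /k/, coda /∅/ ok → permitted
/li.tlav/ — σ1 onset /l/, coda /∅/ ok; σ2 onset /tl/ (2C), coda /v/ ok → permitted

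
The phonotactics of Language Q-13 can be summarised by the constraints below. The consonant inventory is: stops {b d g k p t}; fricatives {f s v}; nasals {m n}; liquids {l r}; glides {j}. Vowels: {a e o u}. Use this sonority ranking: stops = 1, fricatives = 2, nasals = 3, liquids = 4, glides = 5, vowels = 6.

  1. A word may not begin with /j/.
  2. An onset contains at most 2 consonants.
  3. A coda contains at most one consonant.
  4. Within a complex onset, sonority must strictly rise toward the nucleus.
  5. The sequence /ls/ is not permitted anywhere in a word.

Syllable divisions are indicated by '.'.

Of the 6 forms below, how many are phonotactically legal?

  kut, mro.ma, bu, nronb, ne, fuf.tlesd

kut — σ1 onset /k/, coda /t/ ok → phonotactically legal
mro.ma — σ1 onset /mr/ (3→4 rises), coda /∅/ ok; σ2 onset /m/, coda /∅/ ok → phonotactically legal
bu — σ1 onset /b/, coda /∅/ ok → phonotactically legal
nronb — violates constraint 3: syllable 1 coda /nb/ has 2 consonants (> 1) → phonotactically illegal
ne — σ1 onset /n/, coda /∅/ ok → phonotactically legal
fuf.tlesd — violates constraint 3: syllable 2 coda /sd/ has 2 consonants (> 1) → phonotactically illegal
Phonotactically legal: kut, mro.ma, bu, ne → 4.

4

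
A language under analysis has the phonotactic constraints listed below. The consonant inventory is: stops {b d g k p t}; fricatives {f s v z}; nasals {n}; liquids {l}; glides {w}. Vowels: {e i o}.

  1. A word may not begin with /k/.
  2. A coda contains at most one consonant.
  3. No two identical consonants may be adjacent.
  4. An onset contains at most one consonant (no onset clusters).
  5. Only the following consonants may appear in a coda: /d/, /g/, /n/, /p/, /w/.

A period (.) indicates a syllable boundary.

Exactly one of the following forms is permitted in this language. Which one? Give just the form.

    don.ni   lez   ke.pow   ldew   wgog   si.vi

si.vi

don.ni — violates constraint 3: adjacent identical consonants /nn/ → not permitted
lez — violates constraint 5: syllable 1 coda contains /z/, which is not a licensed coda consonant → not permitted
ke.pow — violates constraint 1: word begins with /k/ → not permitted
ldew — violates constraint 4: syllable 1 onset /ld/ has 2 consonants (> 1) → not permitted
wgog — violates constraint 4: syllable 1 onset /wg/ has 2 consonants (> 1) → not permitted
si.vi — σ1 onset /s/, coda /∅/ ok; σ2 onset /v/, coda /∅/ ok → permitted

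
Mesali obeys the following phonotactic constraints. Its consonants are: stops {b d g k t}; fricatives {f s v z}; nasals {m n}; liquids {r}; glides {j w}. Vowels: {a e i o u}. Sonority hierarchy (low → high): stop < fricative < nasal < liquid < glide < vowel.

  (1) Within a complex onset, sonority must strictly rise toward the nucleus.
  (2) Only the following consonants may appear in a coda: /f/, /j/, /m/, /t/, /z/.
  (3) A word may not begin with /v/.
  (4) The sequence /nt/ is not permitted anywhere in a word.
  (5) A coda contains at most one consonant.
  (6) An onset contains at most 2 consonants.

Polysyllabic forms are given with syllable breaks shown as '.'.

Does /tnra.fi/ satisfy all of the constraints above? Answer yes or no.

no

/tnra.fi/ — violates constraint 6: syllable 1 onset /tnr/ has 3 consonants (> 2) → phonotactically illegal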